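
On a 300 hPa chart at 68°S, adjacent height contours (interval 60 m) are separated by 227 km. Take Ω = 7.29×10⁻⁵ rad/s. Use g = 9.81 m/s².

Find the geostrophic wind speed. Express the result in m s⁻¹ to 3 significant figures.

Coriolis parameter at 68°S:
f = 2Ω sin φ = 2 × 7.29×10⁻⁵ × sin 68° = 1.35×10⁻⁴ s⁻¹
Height gradient: |∂Z/∂n| = 60 m / 227000 m = 2.64×10⁻⁴
On a pressure surface, geostrophic balance gives V_g = (g/f)|∂Z/∂n|:
V_g = 9.81 × 2.64×10⁻⁴ / 1.35×10⁻⁴ = 19.2 m/s

19.2 m s⁻¹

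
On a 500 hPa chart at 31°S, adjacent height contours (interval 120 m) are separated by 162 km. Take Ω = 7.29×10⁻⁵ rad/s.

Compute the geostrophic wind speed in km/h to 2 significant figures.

Coriolis parameter at 31°S:
f = 2Ω sin φ = 2 × 7.29×10⁻⁵ × sin 31° = 7.51×10⁻⁵ s⁻¹
Height gradient: |∂Z/∂n| = 120 m / 162000 m = 7.41×10⁻⁴
On a pressure surface, geostrophic balance gives V_g = (g/f)|∂Z/∂n|:
V_g = 9.81 × 7.41×10⁻⁴ / 7.51×10⁻⁵ = 96.8 m/s
Converting: 96.8 m/s × 3.6 = 350 km/h

350 km/h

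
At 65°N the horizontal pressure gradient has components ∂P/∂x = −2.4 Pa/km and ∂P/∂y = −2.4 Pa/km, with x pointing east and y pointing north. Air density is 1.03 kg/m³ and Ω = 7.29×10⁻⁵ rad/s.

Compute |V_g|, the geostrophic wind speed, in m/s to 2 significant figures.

25 m/s

Coriolis parameter at 65°N:
f = 2Ω sin φ = 2 × 7.29×10⁻⁵ × sin 65° = 1.32×10⁻⁴ s⁻¹
Component geostrophic relations (x east, y north):
u_g = −(1/(fρ)) ∂P/∂y,  v_g = (1/(fρ)) ∂P/∂x
u_g = −(−2.4×10⁻³)/(1.32×10⁻⁴ × 1.03) = 17.6 m/s;  v_g = (−2.4×10⁻³)/(1.32×10⁻⁴ × 1.03) = −17.6 m/s
|V_g| = √(u_g² + v_g²) = 24.9 m/s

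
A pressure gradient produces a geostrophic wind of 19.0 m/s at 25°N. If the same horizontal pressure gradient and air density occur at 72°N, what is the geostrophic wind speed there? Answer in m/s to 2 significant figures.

8.4 m/s

With the same pressure gradient and density, V_g ∝ 1/f ∝ 1/sin φ.
V₂ = V₁ · sin φ₁ / sin φ₂ = 19.0 × sin 25° / sin 72°
V₂ = 19.0 × 0.4226/0.9511 = 8.4 m/s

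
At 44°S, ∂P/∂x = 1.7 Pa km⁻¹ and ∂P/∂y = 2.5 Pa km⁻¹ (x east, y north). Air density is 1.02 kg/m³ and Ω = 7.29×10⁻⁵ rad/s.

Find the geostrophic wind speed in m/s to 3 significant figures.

29.3 m/s

Coriolis parameter at 44°S:
f = 2Ω sin φ = 2 × 7.29×10⁻⁵ × sin 44° = 1.01×10⁻⁴ s⁻¹
In the Southern Hemisphere f is negative: f = −1.01×10⁻⁴ s⁻¹.
Component geostrophic relations (x east, y north):
u_g = −(1/(fρ)) ∂P/∂y,  v_g = (1/(fρ)) ∂P/∂x
u_g = −(2.5×10⁻³)/(−1.01×10⁻⁴ × 1.02) = 24.2 m/s;  v_g = (1.7×10⁻³)/(−1.01×10⁻⁴ × 1.02) = −16.5 m/s
|V_g| = √(u_g² + v_g²) = 29.3 m/s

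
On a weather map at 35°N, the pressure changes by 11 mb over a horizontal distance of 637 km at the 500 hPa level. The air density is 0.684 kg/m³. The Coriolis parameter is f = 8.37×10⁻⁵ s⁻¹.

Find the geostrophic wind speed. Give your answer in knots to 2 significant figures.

59 knots

Pressure gradient: |∂P/∂n| = 1100 Pa / 637000 m = 1.73×10⁻³ Pa/m
Geostrophic balance (pressure-gradient force = Coriolis force):
V_g = (1/(fρ)) |∂P/∂n| = 1.73×10⁻³ / (8.37×10⁻⁵ × 0.684) = 30.2 m/s
Converting: 30.2 m/s × 1.944 = 59 knots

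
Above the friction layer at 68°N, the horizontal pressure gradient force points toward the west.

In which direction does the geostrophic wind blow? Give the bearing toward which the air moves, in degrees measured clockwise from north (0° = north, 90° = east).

000°

The pressure-gradient force points toward the west (bearing 270°).
Geostrophic balance: in the Northern Hemisphere the Coriolis force deflects motion to the right, so the geostrophic wind blows 90° to the right of the pressure-gradient force (low pressure on the left).
Rotating 270° by 90° clockwise gives 000° — the wind blows toward the north.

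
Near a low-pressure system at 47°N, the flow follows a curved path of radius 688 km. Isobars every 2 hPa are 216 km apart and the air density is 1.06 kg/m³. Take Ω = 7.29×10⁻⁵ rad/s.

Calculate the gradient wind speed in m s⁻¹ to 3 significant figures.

Coriolis parameter at 47°N:
f = 2Ω sin φ = 2 × 7.29×10⁻⁵ × sin 47° = 1.07×10⁻⁴ s⁻¹
Pressure gradient: |∂P/∂n| = 200 Pa / 216000 m = 9.26×10⁻⁴ Pa/m
Geostrophic speed: V_g = |∂P/∂n|/(fρ) = 9.26×10⁻⁴/(1.07×10⁻⁴ × 1.06) = 8.19 m/s
Around a low, centrifugal force acts outward with Coriolis, so pressure-gradient force balances both:
(1/ρ)|∂P/∂n| = fV + V²/R  →  V² + fR·V − fR·V_g = 0
With fR = 1.07×10⁻⁴ × 688×10³ m = 73.4 m/s:
V = [−fR + √((fR)² + 4 fR V_g)]/2 = [−73.4 + √(73.4² + 4×73.4×8.19)]/2 = 7.44 m/s
Subgeostrophic (V < V_g = 8.19 m/s), as expected around a low.

7.44 m s⁻¹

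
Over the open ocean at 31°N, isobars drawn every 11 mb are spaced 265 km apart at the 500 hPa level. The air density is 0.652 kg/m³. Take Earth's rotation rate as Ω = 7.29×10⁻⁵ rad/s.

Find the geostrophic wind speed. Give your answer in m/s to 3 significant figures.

Coriolis parameter at 31°N:
f = 2Ω sin φ = 2 × 7.29×10⁻⁵ × sin 31° = 7.51×10⁻⁵ s⁻¹
Pressure gradient: |∂P/∂n| = 1100 Pa / 265000 m = 4.15×10⁻³ Pa/m
Geostrophic balance (pressure-gradient force = Coriolis force):
V_g = (1/(fρ)) |∂P/∂n| = 4.15×10⁻³ / (7.51×10⁻⁵ × 0.652) = 84.8 m/s

84.8 m/s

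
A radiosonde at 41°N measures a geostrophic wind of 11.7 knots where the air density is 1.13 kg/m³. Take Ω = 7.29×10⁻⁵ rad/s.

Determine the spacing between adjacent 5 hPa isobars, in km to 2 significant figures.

770 km

Coriolis parameter at 41°N:
f = 2Ω sin φ = 2 × 7.29×10⁻⁵ × sin 41° = 9.57×10⁻⁵ s⁻¹
Wind speed in SI: 11.7 knots = 6.02 m/s
Geostrophic balance rearranged: |∂P/∂n| = f ρ V_g
|∂P/∂n| = 9.57×10⁻⁵ × 1.13 × 6.02 = 6.51×10⁻⁴ Pa/m
Isobar spacing: Δn = ΔP/|∂P/∂n| = 500 Pa / 6.51×10⁻⁴ Pa/m = 768541 m ≈ 770 km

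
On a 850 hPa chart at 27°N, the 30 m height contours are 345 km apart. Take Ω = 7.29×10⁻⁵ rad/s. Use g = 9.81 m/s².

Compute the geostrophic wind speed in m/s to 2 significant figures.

13 m/s

Coriolis parameter at 27°N:
f = 2Ω sin φ = 2 × 7.29×10⁻⁵ × sin 27° = 6.62×10⁻⁵ s⁻¹
Height gradient: |∂Z/∂n| = 30 m / 345000 m = 8.70×10⁻⁵
On a pressure surface, geostrophic balance gives V_g = (g/f)|∂Z/∂n|:
V_g = 9.81 × 8.70×10⁻⁵ / 6.62×10⁻⁵ = 12.9 m/s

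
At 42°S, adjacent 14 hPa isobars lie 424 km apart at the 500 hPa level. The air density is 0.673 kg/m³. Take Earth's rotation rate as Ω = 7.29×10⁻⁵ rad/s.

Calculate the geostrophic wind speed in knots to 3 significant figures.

97.8 knots

Coriolis parameter at 42°S:
f = 2Ω sin φ = 2 × 7.29×10⁻⁵ × sin 42° = 9.76×10⁻⁵ s⁻¹
Pressure gradient: |∂P/∂n| = 1400 Pa / 424000 m = 3.30×10⁻³ Pa/m
Geostrophic balance (pressure-gradient force = Coriolis force):
V_g = (1/(fρ)) |∂P/∂n| = 3.30×10⁻³ / (9.76×10⁻⁵ × 0.673) = 50.3 m/s
Converting: 50.3 m/s × 1.944 = 97.8 knots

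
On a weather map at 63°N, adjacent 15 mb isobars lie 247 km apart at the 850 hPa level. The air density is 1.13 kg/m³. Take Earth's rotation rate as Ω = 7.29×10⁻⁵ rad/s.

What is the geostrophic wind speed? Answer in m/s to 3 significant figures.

41.4 m/s

Coriolis parameter at 63°N:
f = 2Ω sin φ = 2 × 7.29×10⁻⁵ × sin 63° = 1.30×10⁻⁴ s⁻¹
Pressure gradient: |∂P/∂n| = 1500 Pa / 247000 m = 6.07×10⁻³ Pa/m
Geostrophic balance (pressure-gradient force = Coriolis force):
V_g = (1/(fρ)) |∂P/∂n| = 6.07×10⁻³ / (1.30×10⁻⁴ × 1.13) = 41.4 m/s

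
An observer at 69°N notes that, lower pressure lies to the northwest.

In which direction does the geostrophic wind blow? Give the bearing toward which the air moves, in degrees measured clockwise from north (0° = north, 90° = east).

045°

The pressure-gradient force points toward the northwest (bearing 315°).
Geostrophic balance: in the Northern Hemisphere the Coriolis force deflects motion to the right, so the geostrophic wind blows 90° to the right of the pressure-gradient force (low pressure on the left).
Rotating 315° by 90° clockwise gives 045° — the wind blows toward the northeast.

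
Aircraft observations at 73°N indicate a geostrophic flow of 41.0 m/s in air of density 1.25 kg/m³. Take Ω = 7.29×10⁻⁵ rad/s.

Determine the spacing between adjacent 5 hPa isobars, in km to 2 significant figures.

70 km

Coriolis parameter at 73°N:
f = 2Ω sin φ = 2 × 7.29×10⁻⁵ × sin 73° = 1.39×10⁻⁴ s⁻¹
Geostrophic balance rearranged: |∂P/∂n| = f ρ V_g
|∂P/∂n| = 1.39×10⁻⁴ × 1.25 × 41.0 = 7.15×10⁻³ Pa/m
Isobar spacing: Δn = ΔP/|∂P/∂n| = 500 Pa / 7.15×10⁻³ Pa/m = 69972 m ≈ 70 km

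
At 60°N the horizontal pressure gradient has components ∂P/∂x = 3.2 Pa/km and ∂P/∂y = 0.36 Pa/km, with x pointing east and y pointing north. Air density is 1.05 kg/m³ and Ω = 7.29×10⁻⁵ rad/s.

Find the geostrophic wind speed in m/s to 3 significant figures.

Coriolis parameter at 60°N:
f = 2Ω sin φ = 2 × 7.29×10⁻⁵ × sin 60° = 1.26×10⁻⁴ s⁻¹
Component geostrophic relations (x east, y north):
u_g = −(1/(fρ)) ∂P/∂y,  v_g = (1/(fρ)) ∂P/∂x
u_g = −(0.36×10⁻³)/(1.26×10⁻⁴ × 1.05) = −2.72 m/s;  v_g = (3.2×10⁻³)/(1.26×10⁻⁴ × 1.05) = 24.1 m/s
|V_g| = √(u_g² + v_g²) = 24.3 m/s

24.3 m/s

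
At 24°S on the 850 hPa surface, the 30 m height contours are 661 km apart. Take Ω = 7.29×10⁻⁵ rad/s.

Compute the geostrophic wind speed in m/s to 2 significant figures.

Coriolis parameter at 24°S:
f = 2Ω sin φ = 2 × 7.29×10⁻⁵ × sin 24° = 5.93×10⁻⁵ s⁻¹
Height gradient: |∂Z/∂n| = 30 m / 661000 m = 4.54×10⁻⁵
On a pressure surface, geostrophic balance gives V_g = (g/f)|∂Z/∂n|:
V_g = 9.81 × 4.54×10⁻⁵ / 5.93×10⁻⁵ = 7.51 m/s

7.5 m/s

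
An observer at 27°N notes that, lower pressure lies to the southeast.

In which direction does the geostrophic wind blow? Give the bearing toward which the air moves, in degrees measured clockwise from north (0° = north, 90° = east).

225°

The pressure-gradient force points toward the southeast (bearing 135°).
Geostrophic balance: in the Northern Hemisphere the Coriolis force deflects motion to the right, so the geostrophic wind blows 90° to the right of the pressure-gradient force (low pressure on the left).
Rotating 135° by 90° clockwise gives 225° — the wind blows toward the southwest.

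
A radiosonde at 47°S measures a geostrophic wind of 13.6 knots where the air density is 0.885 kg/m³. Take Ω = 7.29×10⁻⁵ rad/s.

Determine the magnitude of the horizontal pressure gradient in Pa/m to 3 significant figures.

6.60×10⁻⁴ Pa/m

Coriolis parameter at 47°S:
f = 2Ω sin φ = 2 × 7.29×10⁻⁵ × sin 47° = 1.07×10⁻⁴ s⁻¹
Wind speed in SI: 13.6 knots = 7.00 m/s
Geostrophic balance rearranged: |∂P/∂n| = f ρ V_g
|∂P/∂n| = 1.07×10⁻⁴ × 0.885 × 7.00 = 6.60×10⁻⁴ Pa/m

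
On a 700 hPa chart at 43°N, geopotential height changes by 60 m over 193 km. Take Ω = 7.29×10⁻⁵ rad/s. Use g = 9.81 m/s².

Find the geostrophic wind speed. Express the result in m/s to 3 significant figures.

30.7 m/s

Coriolis parameter at 43°N:
f = 2Ω sin φ = 2 × 7.29×10⁻⁵ × sin 43° = 9.94×10⁻⁵ s⁻¹
Height gradient: |∂Z/∂n| = 60 m / 193000 m = 3.11×10⁻⁴
On a pressure surface, geostrophic balance gives V_g = (g/f)|∂Z/∂n|:
V_g = 9.81 × 3.11×10⁻⁴ / 9.94×10⁻⁵ = 30.7 m/s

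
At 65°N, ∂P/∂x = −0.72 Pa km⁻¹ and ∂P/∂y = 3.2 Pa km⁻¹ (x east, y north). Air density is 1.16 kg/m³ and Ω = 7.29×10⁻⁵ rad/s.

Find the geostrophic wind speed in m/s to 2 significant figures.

Coriolis parameter at 65°N:
f = 2Ω sin φ = 2 × 7.29×10⁻⁵ × sin 65° = 1.32×10⁻⁴ s⁻¹
Component geostrophic relations (x east, y north):
u_g = −(1/(fρ)) ∂P/∂y,  v_g = (1/(fρ)) ∂P/∂x
u_g = −(3.2×10⁻³)/(1.32×10⁻⁴ × 1.16) = −20.9 m/s;  v_g = (−0.72×10⁻³)/(1.32×10⁻⁴ × 1.16) = −4.70 m/s
|V_g| = √(u_g² + v_g²) = 21.4 m/s

21 m/s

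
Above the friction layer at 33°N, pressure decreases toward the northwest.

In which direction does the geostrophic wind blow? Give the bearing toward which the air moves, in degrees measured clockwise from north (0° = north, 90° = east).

045°

The pressure-gradient force points toward the northwest (bearing 315°).
Geostrophic balance: in the Northern Hemisphere the Coriolis force deflects motion to the right, so the geostrophic wind blows 90° to the right of the pressure-gradient force (low pressure on the left).
Rotating 315° by 90° clockwise gives 045° — the wind blows toward the northeast.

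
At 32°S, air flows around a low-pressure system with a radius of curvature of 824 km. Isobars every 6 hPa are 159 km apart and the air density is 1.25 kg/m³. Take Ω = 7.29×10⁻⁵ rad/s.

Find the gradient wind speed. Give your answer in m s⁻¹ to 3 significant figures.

Coriolis parameter at 32°S:
f = 2Ω sin φ = 2 × 7.29×10⁻⁵ × sin 32° = 7.73×10⁻⁵ s⁻¹
Pressure gradient: |∂P/∂n| = 600 Pa / 159000 m = 3.77×10⁻³ Pa/m
Geostrophic speed: V_g = |∂P/∂n|/(fρ) = 3.77×10⁻³/(7.73×10⁻⁵ × 1.25) = 39.1 m/s
Around a low, centrifugal force acts outward with Coriolis, so pressure-gradient force balances both:
(1/ρ)|∂P/∂n| = fV + V²/R  →  V² + fR·V − fR·V_g = 0
With fR = 7.73×10⁻⁵ × 824×10³ m = 63.7 m/s:
V = [−fR + √((fR)² + 4 fR V_g)]/2 = [−63.7 + √(63.7² + 4×63.7×39.1)]/2 = 27.3 m/s
Subgeostrophic (V < V_g = 39.1 m/s), as expected around a low.

27.3 m s⁻¹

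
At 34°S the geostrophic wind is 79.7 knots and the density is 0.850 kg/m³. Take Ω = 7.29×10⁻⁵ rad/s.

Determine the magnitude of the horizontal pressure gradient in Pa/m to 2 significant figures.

2.8×10⁻³ Pa/m

Coriolis parameter at 34°S:
f = 2Ω sin φ = 2 × 7.29×10⁻⁵ × sin 34° = 8.15×10⁻⁵ s⁻¹
Wind speed in SI: 79.7 knots = 41.0 m/s
Geostrophic balance rearranged: |∂P/∂n| = f ρ V_g
|∂P/∂n| = 8.15×10⁻⁵ × 0.850 × 41.0 = 2.84×10⁻³ Pa/m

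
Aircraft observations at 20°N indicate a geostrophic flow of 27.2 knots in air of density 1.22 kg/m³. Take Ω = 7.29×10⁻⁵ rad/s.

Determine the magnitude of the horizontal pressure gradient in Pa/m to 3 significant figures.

8.51×10⁻⁴ Pa/m

Coriolis parameter at 20°N:
f = 2Ω sin φ = 2 × 7.29×10⁻⁵ × sin 20° = 4.99×10⁻⁵ s⁻¹
Wind speed in SI: 27.2 knots = 14.0 m/s
Geostrophic balance rearranged: |∂P/∂n| = f ρ V_g
|∂P/∂n| = 4.99×10⁻⁵ × 1.22 × 14.0 = 8.51×10⁻⁴ Pa/m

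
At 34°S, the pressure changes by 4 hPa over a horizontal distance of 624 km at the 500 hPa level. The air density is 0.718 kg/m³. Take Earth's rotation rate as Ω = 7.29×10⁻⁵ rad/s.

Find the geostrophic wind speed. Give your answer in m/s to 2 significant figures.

11 m/s

Coriolis parameter at 34°S:
f = 2Ω sin φ = 2 × 7.29×10⁻⁵ × sin 34° = 8.15×10⁻⁵ s⁻¹
Pressure gradient: |∂P/∂n| = 400 Pa / 624000 m = 6.41×10⁻⁴ Pa/m
Geostrophic balance (pressure-gradient force = Coriolis force):
V_g = (1/(fρ)) |∂P/∂n| = 6.41×10⁻⁴ / (8.15×10⁻⁵ × 0.718) = 11.0 m/s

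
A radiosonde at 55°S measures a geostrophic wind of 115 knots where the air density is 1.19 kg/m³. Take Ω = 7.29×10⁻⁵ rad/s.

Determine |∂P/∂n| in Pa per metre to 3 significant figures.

8.41×10⁻³ Pa/m

Coriolis parameter at 55°S:
f = 2Ω sin φ = 2 × 7.29×10⁻⁵ × sin 55° = 1.19×10⁻⁴ s⁻¹
Wind speed in SI: 115 knots = 59.2 m/s
Geostrophic balance rearranged: |∂P/∂n| = f ρ V_g
|∂P/∂n| = 1.19×10⁻⁴ × 1.19 × 59.2 = 8.41×10⁻³ Pa/m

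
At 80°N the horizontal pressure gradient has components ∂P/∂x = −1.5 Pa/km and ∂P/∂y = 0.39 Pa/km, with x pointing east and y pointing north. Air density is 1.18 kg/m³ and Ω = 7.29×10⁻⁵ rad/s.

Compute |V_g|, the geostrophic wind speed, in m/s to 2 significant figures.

Coriolis parameter at 80°N:
f = 2Ω sin φ = 2 × 7.29×10⁻⁵ × sin 80° = 1.44×10⁻⁴ s⁻¹
Component geostrophic relations (x east, y north):
u_g = −(1/(fρ)) ∂P/∂y,  v_g = (1/(fρ)) ∂P/∂x
u_g = −(0.39×10⁻³)/(1.44×10⁻⁴ × 1.18) = −2.30 m/s;  v_g = (−1.5×10⁻³)/(1.44×10⁻⁴ × 1.18) = −8.85 m/s
|V_g| = √(u_g² + v_g²) = 9.15 m/s

9.1 m/s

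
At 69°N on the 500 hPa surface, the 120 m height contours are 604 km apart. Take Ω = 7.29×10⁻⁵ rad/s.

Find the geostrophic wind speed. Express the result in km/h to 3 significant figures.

51.5 km/h

Coriolis parameter at 69°N:
f = 2Ω sin φ = 2 × 7.29×10⁻⁵ × sin 69° = 1.36×10⁻⁴ s⁻¹
Height gradient: |∂Z/∂n| = 120 m / 604000 m = 1.99×10⁻⁴
On a pressure surface, geostrophic balance gives V_g = (g/f)|∂Z/∂n|:
V_g = 9.81 × 1.99×10⁻⁴ / 1.36×10⁻⁴ = 14.3 m/s
Converting: 14.3 m/s × 3.6 = 51.5 km/h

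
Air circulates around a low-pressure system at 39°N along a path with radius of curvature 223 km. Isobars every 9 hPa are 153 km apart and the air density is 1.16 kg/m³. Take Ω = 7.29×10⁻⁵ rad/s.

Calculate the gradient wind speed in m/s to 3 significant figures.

24.9 m/s

Coriolis parameter at 39°N:
f = 2Ω sin φ = 2 × 7.29×10⁻⁵ × sin 39° = 9.18×10⁻⁵ s⁻¹
Pressure gradient: |∂P/∂n| = 900 Pa / 153000 m = 5.88×10⁻³ Pa/m
Geostrophic speed: V_g = |∂P/∂n|/(fρ) = 5.88×10⁻³/(9.18×10⁻⁵ × 1.16) = 55.3 m/s
Around a low, centrifugal force acts outward with Coriolis, so pressure-gradient force balances both:
(1/ρ)|∂P/∂n| = fV + V²/R  →  V² + fR·V − fR·V_g = 0
With fR = 9.18×10⁻⁵ × 223×10³ m = 20.5 m/s:
V = [−fR + √((fR)² + 4 fR V_g)]/2 = [−20.5 + √(20.5² + 4×20.5×55.3)]/2 = 24.9 m/s
Subgeostrophic (V < V_g = 55.3 m/s), as expected around a low.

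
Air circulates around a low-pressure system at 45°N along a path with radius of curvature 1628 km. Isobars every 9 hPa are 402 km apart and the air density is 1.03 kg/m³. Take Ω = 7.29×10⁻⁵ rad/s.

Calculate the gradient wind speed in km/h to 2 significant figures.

Coriolis parameter at 45°N:
f = 2Ω sin φ = 2 × 7.29×10⁻⁵ × sin 45° = 1.03×10⁻⁴ s⁻¹
Pressure gradient: |∂P/∂n| = 900 Pa / 402000 m = 2.24×10⁻³ Pa/m
Geostrophic speed: V_g = |∂P/∂n|/(fρ) = 2.24×10⁻³/(1.03×10⁻⁴ × 1.03) = 21.1 m/s
Around a low, centrifugal force acts outward with Coriolis, so pressure-gradient force balances both:
(1/ρ)|∂P/∂n| = fV + V²/R  →  V² + fR·V − fR·V_g = 0
With fR = 1.03×10⁻⁴ × 1628×10³ m = 168 m/s:
V = [−fR + √((fR)² + 4 fR V_g)]/2 = [−168 + √(168² + 4×168×21.1)]/2 = 18.9 m/s
Subgeostrophic (V < V_g = 21.1 m/s), as expected around a low.
Converting: 18.9 m/s × 3.6 = 68 km/h

68 km/h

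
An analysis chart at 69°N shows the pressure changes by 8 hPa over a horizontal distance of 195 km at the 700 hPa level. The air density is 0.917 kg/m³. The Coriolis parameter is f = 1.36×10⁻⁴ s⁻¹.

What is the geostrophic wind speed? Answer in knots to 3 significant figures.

63.9 knots

Pressure gradient: |∂P/∂n| = 800 Pa / 195000 m = 4.10×10⁻³ Pa/m
Geostrophic balance (pressure-gradient force = Coriolis force):
V_g = (1/(fρ)) |∂P/∂n| = 4.10×10⁻³ / (1.36×10⁻⁴ × 0.917) = 32.9 m/s
Converting: 32.9 m/s × 1.944 = 63.9 knots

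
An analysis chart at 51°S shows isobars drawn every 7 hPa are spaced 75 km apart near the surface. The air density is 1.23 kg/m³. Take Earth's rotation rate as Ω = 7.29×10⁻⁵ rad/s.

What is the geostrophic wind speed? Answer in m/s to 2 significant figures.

67 m/s

Coriolis parameter at 51°S:
f = 2Ω sin φ = 2 × 7.29×10⁻⁵ × sin 51° = 1.13×10⁻⁴ s⁻¹
Pressure gradient: |∂P/∂n| = 700 Pa / 75000 m = 9.33×10⁻³ Pa/m
Geostrophic balance (pressure-gradient force = Coriolis force):
V_g = (1/(fρ)) |∂P/∂n| = 9.33×10⁻³ / (1.13×10⁻⁴ × 1.23) = 67.0 m/s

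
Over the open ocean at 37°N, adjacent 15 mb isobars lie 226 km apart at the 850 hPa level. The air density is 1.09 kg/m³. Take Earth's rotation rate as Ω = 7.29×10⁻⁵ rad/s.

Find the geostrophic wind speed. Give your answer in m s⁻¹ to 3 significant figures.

Coriolis parameter at 37°N:
f = 2Ω sin φ = 2 × 7.29×10⁻⁵ × sin 37° = 8.77×10⁻⁵ s⁻¹
Pressure gradient: |∂P/∂n| = 1500 Pa / 226000 m = 6.64×10⁻³ Pa/m
Geostrophic balance (pressure-gradient force = Coriolis force):
V_g = (1/(fρ)) |∂P/∂n| = 6.64×10⁻³ / (8.77×10⁻⁵ × 1.09) = 69.4 m/s

69.4 m s⁻¹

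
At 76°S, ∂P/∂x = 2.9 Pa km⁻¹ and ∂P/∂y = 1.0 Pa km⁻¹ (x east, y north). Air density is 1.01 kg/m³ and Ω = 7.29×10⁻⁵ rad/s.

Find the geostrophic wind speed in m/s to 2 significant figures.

21 m/s

Coriolis parameter at 76°S:
f = 2Ω sin φ = 2 × 7.29×10⁻⁵ × sin 76° = 1.41×10⁻⁴ s⁻¹
In the Southern Hemisphere f is negative: f = −1.41×10⁻⁴ s⁻¹.
Component geostrophic relations (x east, y north):
u_g = −(1/(fρ)) ∂P/∂y,  v_g = (1/(fρ)) ∂P/∂x
u_g = −(1.0×10⁻³)/(−1.41×10⁻⁴ × 1.01) = 7.00 m/s;  v_g = (2.9×10⁻³)/(−1.41×10⁻⁴ × 1.01) = −20.3 m/s
|V_g| = √(u_g² + v_g²) = 21.5 m/s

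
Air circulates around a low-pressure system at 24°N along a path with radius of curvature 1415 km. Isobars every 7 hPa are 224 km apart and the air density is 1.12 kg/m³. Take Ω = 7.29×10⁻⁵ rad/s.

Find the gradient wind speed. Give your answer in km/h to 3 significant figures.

Coriolis parameter at 24°N:
f = 2Ω sin φ = 2 × 7.29×10⁻⁵ × sin 24° = 5.93×10⁻⁵ s⁻¹
Pressure gradient: |∂P/∂n| = 700 Pa / 224000 m = 3.12×10⁻³ Pa/m
Geostrophic speed: V_g = |∂P/∂n|/(fρ) = 3.12×10⁻³/(5.93×10⁻⁵ × 1.12) = 47.1 m/s
Around a low, centrifugal force acts outward with Coriolis, so pressure-gradient force balances both:
(1/ρ)|∂P/∂n| = fV + V²/R  →  V² + fR·V − fR·V_g = 0
With fR = 5.93×10⁻⁵ × 1415×10³ m = 83.9 m/s:
V = [−fR + √((fR)² + 4 fR V_g)]/2 = [−83.9 + √(83.9² + 4×83.9×47.1)]/2 = 33.6 m/s
Subgeostrophic (V < V_g = 47.1 m/s), as expected around a low.
Converting: 33.6 m/s × 3.6 = 121 km/h

121 km/h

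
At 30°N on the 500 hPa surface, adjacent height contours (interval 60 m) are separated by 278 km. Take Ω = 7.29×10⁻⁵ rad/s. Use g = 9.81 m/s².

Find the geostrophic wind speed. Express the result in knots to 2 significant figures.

Coriolis parameter at 30°N:
f = 2Ω sin φ = 2 × 7.29×10⁻⁵ × sin 30° = 7.29×10⁻⁵ s⁻¹
Height gradient: |∂Z/∂n| = 60 m / 278000 m = 2.16×10⁻⁴
On a pressure surface, geostrophic balance gives V_g = (g/f)|∂Z/∂n|:
V_g = 9.81 × 2.16×10⁻⁴ / 7.29×10⁻⁵ = 29.0 m/s
Converting: 29.0 m/s × 1.944 = 56 knots

56 knots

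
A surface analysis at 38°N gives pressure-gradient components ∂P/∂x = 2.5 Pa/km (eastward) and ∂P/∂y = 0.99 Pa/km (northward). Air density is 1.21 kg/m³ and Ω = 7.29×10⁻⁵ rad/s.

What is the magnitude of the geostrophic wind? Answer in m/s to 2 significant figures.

25 m/s

Coriolis parameter at 38°N:
f = 2Ω sin φ = 2 × 7.29×10⁻⁵ × sin 38° = 8.98×10⁻⁵ s⁻¹
Component geostrophic relations (x east, y north):
u_g = −(1/(fρ)) ∂P/∂y,  v_g = (1/(fρ)) ∂P/∂x
u_g = −(0.99×10⁻³)/(8.98×10⁻⁵ × 1.21) = −9.11 m/s;  v_g = (2.5×10⁻³)/(8.98×10⁻⁵ × 1.21) = 23.0 m/s
|V_g| = √(u_g² + v_g²) = 24.8 m/s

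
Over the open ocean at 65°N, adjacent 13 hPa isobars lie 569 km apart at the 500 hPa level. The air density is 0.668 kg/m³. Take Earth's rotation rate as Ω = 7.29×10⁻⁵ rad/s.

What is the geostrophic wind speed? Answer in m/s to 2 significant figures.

Coriolis parameter at 65°N:
f = 2Ω sin φ = 2 × 7.29×10⁻⁵ × sin 65° = 1.32×10⁻⁴ s⁻¹
Pressure gradient: |∂P/∂n| = 1300 Pa / 569000 m = 2.28×10⁻³ Pa/m
Geostrophic balance (pressure-gradient force = Coriolis force):
V_g = (1/(fρ)) |∂P/∂n| = 2.28×10⁻³ / (1.32×10⁻⁴ × 0.668) = 25.9 m/s

26 m/s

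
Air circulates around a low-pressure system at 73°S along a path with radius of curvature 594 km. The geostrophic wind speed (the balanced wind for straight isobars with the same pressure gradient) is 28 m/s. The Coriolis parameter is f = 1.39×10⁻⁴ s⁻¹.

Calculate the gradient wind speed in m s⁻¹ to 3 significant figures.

22.1 m s⁻¹

Around a low, centrifugal force acts outward with Coriolis, so pressure-gradient force balances both:
(1/ρ)|∂P/∂n| = fV + V²/R  →  V² + fR·V − fR·V_g = 0
With fR = 1.39×10⁻⁴ × 594×10³ m = 82.6 m/s:
V = [−fR + √((fR)² + 4 fR V_g)]/2 = [−82.6 + √(82.6² + 4×82.6×28)]/2 = 22.1 m/s
Subgeostrophic (V < V_g = 28 m/s), as expected around a low.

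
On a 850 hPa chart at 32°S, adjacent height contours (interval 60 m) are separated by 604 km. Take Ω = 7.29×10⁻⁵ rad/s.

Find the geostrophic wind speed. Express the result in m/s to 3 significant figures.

12.6 m/s

Coriolis parameter at 32°S:
f = 2Ω sin φ = 2 × 7.29×10⁻⁵ × sin 32° = 7.73×10⁻⁵ s⁻¹
Height gradient: |∂Z/∂n| = 60 m / 604000 m = 9.93×10⁻⁵
On a pressure surface, geostrophic balance gives V_g = (g/f)|∂Z/∂n|:
V_g = 9.81 × 9.93×10⁻⁵ / 7.73×10⁻⁵ = 12.6 m/s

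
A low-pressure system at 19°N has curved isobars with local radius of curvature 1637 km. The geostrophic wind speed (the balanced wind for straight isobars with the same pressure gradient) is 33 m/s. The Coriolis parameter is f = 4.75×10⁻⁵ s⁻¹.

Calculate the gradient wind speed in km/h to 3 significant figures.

Around a low, centrifugal force acts outward with Coriolis, so pressure-gradient force balances both:
(1/ρ)|∂P/∂n| = fV + V²/R  →  V² + fR·V − fR·V_g = 0
With fR = 4.75×10⁻⁵ × 1637×10³ m = 77.8 m/s:
V = [−fR + √((fR)² + 4 fR V_g)]/2 = [−77.8 + √(77.8² + 4×77.8×33)]/2 = 25 m/s
Subgeostrophic (V < V_g = 33 m/s), as expected around a low.
Converting: 25 m/s × 3.6 = 89.9 km/h

89.9 km/h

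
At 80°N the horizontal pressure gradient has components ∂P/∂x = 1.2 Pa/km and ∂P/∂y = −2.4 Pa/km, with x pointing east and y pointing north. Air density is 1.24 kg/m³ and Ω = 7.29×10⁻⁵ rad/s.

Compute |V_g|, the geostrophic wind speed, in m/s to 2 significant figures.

Coriolis parameter at 80°N:
f = 2Ω sin φ = 2 × 7.29×10⁻⁵ × sin 80° = 1.44×10⁻⁴ s⁻¹
Component geostrophic relations (x east, y north):
u_g = −(1/(fρ)) ∂P/∂y,  v_g = (1/(fρ)) ∂P/∂x
u_g = −(−2.4×10⁻³)/(1.44×10⁻⁴ × 1.24) = 13.5 m/s;  v_g = (1.2×10⁻³)/(1.44×10⁻⁴ × 1.24) = 6.74 m/s
|V_g| = √(u_g² + v_g²) = 15.1 m/s

15 m/s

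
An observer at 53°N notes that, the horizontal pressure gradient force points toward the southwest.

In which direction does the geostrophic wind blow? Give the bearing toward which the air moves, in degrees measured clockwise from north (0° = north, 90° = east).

The pressure-gradient force points toward the southwest (bearing 225°).
Geostrophic balance: in the Northern Hemisphere the Coriolis force deflects motion to the right, so the geostrophic wind blows 90° to the right of the pressure-gradient force (low pressure on the left).
Rotating 225° by 90° clockwise gives 315° — the wind blows toward the northwest.

315°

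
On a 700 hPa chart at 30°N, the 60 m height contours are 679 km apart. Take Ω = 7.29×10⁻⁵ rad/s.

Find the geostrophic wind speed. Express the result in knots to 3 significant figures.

Coriolis parameter at 30°N:
f = 2Ω sin φ = 2 × 7.29×10⁻⁵ × sin 30° = 7.29×10⁻⁵ s⁻¹
Height gradient: |∂Z/∂n| = 60 m / 679000 m = 8.84×10⁻⁵
On a pressure surface, geostrophic balance gives V_g = (g/f)|∂Z/∂n|:
V_g = 9.81 × 8.84×10⁻⁵ / 7.29×10⁻⁵ = 11.9 m/s
Converting: 11.9 m/s × 1.944 = 23.1 knots

23.1 knots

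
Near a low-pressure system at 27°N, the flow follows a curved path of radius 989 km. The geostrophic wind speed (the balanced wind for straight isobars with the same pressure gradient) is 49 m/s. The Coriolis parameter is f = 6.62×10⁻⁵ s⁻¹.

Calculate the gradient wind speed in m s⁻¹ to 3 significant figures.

Around a low, centrifugal force acts outward with Coriolis, so pressure-gradient force balances both:
(1/ρ)|∂P/∂n| = fV + V²/R  →  V² + fR·V − fR·V_g = 0
With fR = 6.62×10⁻⁵ × 989×10³ m = 65.5 m/s:
V = [−fR + √((fR)² + 4 fR V_g)]/2 = [−65.5 + √(65.5² + 4×65.5×49)]/2 = 32.7 m/s
Subgeostrophic (V < V_g = 49 m/s), as expected around a low.

32.7 m s⁻¹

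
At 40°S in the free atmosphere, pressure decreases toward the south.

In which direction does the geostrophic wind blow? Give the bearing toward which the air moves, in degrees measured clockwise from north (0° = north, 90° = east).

The pressure-gradient force points toward the south (bearing 180°).
Geostrophic balance: in the Southern Hemisphere the Coriolis force deflects motion to the left, so the geostrophic wind blows 90° to the left of the pressure-gradient force (low pressure on the right).
Rotating 180° by 90° counterclockwise gives 090° — the wind blows toward the east.

090°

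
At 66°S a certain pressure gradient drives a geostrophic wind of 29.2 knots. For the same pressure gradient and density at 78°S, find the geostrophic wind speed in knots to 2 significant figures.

27 knots

With the same pressure gradient and density, V_g ∝ 1/f ∝ 1/sin φ.
V₂ = V₁ · sin φ₁ / sin φ₂ = 29.2 × sin 66° / sin 78°
V₂ = 29.2 × 0.9135/0.9781 = 27 knots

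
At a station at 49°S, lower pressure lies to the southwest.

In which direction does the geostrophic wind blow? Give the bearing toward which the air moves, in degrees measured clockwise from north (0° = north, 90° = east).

The pressure-gradient force points toward the southwest (bearing 225°).
Geostrophic balance: in the Southern Hemisphere the Coriolis force deflects motion to the left, so the geostrophic wind blows 90° to the left of the pressure-gradient force (low pressure on the right).
Rotating 225° by 90° counterclockwise gives 135° — the wind blows toward the southeast.

135°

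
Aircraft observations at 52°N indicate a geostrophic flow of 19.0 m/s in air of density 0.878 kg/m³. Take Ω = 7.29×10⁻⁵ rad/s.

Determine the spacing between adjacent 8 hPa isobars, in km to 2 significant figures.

Coriolis parameter at 52°N:
f = 2Ω sin φ = 2 × 7.29×10⁻⁵ × sin 52° = 1.15×10⁻⁴ s⁻¹
Geostrophic balance rearranged: |∂P/∂n| = f ρ V_g
|∂P/∂n| = 1.15×10⁻⁴ × 0.878 × 19.0 = 1.92×10⁻³ Pa/m
Isobar spacing: Δn = ΔP/|∂P/∂n| = 800 Pa / 1.92×10⁻³ Pa/m = 417400 m ≈ 420 km

420 km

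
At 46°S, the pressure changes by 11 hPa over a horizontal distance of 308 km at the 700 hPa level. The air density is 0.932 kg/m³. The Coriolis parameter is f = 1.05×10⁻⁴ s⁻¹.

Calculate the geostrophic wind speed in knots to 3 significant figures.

70.9 knots

Pressure gradient: |∂P/∂n| = 1100 Pa / 308000 m = 3.57×10⁻³ Pa/m
Geostrophic balance (pressure-gradient force = Coriolis force):
V_g = (1/(fρ)) |∂P/∂n| = 3.57×10⁻³ / (1.05×10⁻⁴ × 0.932) = 36.5 m/s
Converting: 36.5 m/s × 1.944 = 70.9 knots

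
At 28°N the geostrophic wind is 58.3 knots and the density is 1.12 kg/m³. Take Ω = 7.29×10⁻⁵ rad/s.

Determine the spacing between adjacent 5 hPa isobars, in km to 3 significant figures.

217 km

Coriolis parameter at 28°N:
f = 2Ω sin φ = 2 × 7.29×10⁻⁵ × sin 28° = 6.84×10⁻⁵ s⁻¹
Wind speed in SI: 58.3 knots = 30.0 m/s
Geostrophic balance rearranged: |∂P/∂n| = f ρ V_g
|∂P/∂n| = 6.84×10⁻⁵ × 1.12 × 30.0 = 2.30×10⁻³ Pa/m
Isobar spacing: Δn = ΔP/|∂P/∂n| = 500 Pa / 2.30×10⁻³ Pa/m = 217460 m ≈ 217 km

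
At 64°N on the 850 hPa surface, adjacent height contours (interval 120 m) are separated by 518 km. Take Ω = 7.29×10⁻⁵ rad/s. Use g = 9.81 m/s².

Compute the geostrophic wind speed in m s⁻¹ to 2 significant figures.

17 m s⁻¹

Coriolis parameter at 64°N:
f = 2Ω sin φ = 2 × 7.29×10⁻⁵ × sin 64° = 1.31×10⁻⁴ s⁻¹
Height gradient: |∂Z/∂n| = 120 m / 518000 m = 2.32×10⁻⁴
On a pressure surface, geostrophic balance gives V_g = (g/f)|∂Z/∂n|:
V_g = 9.81 × 2.32×10⁻⁴ / 1.31×10⁻⁴ = 17.3 m/s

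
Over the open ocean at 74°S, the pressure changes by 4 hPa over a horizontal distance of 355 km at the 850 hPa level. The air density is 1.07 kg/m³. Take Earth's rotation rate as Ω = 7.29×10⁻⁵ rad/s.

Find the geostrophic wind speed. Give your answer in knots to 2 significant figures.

Coriolis parameter at 74°S:
f = 2Ω sin φ = 2 × 7.29×10⁻⁵ × sin 74° = 1.40×10⁻⁴ s⁻¹
Pressure gradient: |∂P/∂n| = 400 Pa / 355000 m = 1.13×10⁻³ Pa/m
Geostrophic balance (pressure-gradient force = Coriolis force):
V_g = (1/(fρ)) |∂P/∂n| = 1.13×10⁻³ / (1.40×10⁻⁴ × 1.07) = 7.51 m/s
Converting: 7.51 m/s × 1.944 = 15 knots

15 knots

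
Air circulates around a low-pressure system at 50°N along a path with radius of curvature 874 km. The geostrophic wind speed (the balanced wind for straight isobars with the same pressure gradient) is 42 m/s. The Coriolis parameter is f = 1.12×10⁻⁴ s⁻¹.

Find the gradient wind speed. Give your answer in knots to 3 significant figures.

61.7 knots

Around a low, centrifugal force acts outward with Coriolis, so pressure-gradient force balances both:
(1/ρ)|∂P/∂n| = fV + V²/R  →  V² + fR·V − fR·V_g = 0
With fR = 1.12×10⁻⁴ × 874×10³ m = 97.9 m/s:
V = [−fR + √((fR)² + 4 fR V_g)]/2 = [−97.9 + √(97.9² + 4×97.9×42)]/2 = 31.7 m/s
Subgeostrophic (V < V_g = 42 m/s), as expected around a low.
Converting: 31.7 m/s × 1.944 = 61.7 knots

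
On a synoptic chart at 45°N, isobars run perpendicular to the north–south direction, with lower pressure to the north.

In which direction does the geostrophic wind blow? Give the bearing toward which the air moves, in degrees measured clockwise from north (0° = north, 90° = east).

090°

The pressure-gradient force points toward the north (bearing 000°).
Geostrophic balance: in the Northern Hemisphere the Coriolis force deflects motion to the right, so the geostrophic wind blows 90° to the right of the pressure-gradient force (low pressure on the left).
Rotating 000° by 90° clockwise gives 090° — the wind blows toward the east.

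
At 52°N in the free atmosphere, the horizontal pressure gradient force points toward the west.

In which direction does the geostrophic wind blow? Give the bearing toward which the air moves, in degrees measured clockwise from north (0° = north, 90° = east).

000°

The pressure-gradient force points toward the west (bearing 270°).
Geostrophic balance: in the Northern Hemisphere the Coriolis force deflects motion to the right, so the geostrophic wind blows 90° to the right of the pressure-gradient force (low pressure on the left).
Rotating 270° by 90° clockwise gives 000° — the wind blows toward the north.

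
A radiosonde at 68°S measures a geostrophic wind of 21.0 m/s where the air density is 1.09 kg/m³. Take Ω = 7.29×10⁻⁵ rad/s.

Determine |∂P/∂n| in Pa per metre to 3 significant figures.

Coriolis parameter at 68°S:
f = 2Ω sin φ = 2 × 7.29×10⁻⁵ × sin 68° = 1.35×10⁻⁴ s⁻¹
Geostrophic balance rearranged: |∂P/∂n| = f ρ V_g
|∂P/∂n| = 1.35×10⁻⁴ × 1.09 × 21.0 = 3.09×10⁻³ Pa/m

3.09×10⁻³ Pa/m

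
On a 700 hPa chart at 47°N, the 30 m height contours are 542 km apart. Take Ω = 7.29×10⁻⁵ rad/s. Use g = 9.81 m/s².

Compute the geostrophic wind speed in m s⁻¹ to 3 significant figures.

5.09 m s⁻¹

Coriolis parameter at 47°N:
f = 2Ω sin φ = 2 × 7.29×10⁻⁵ × sin 47° = 1.07×10⁻⁴ s⁻¹
Height gradient: |∂Z/∂n| = 30 m / 542000 m = 5.54×10⁻⁵
On a pressure surface, geostrophic balance gives V_g = (g/f)|∂Z/∂n|:
V_g = 9.81 × 5.54×10⁻⁵ / 1.07×10⁻⁴ = 5.09 m/s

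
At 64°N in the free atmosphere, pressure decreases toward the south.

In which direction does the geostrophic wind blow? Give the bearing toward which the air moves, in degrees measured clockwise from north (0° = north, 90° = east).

The pressure-gradient force points toward the south (bearing 180°).
Geostrophic balance: in the Northern Hemisphere the Coriolis force deflects motion to the right, so the geostrophic wind blows 90° to the right of the pressure-gradient force (low pressure on the left).
Rotating 180° by 90° clockwise gives 270° — the wind blows toward the west.

270°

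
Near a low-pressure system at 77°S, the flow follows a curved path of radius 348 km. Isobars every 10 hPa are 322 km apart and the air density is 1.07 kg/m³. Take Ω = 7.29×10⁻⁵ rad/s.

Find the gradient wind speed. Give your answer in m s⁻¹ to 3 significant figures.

Coriolis parameter at 77°S:
f = 2Ω sin φ = 2 × 7.29×10⁻⁵ × sin 77° = 1.42×10⁻⁴ s⁻¹
Pressure gradient: |∂P/∂n| = 1000 Pa / 322000 m = 3.11×10⁻³ Pa/m
Geostrophic speed: V_g = |∂P/∂n|/(fρ) = 3.11×10⁻³/(1.42×10⁻⁴ × 1.07) = 20.4 m/s
Around a low, centrifugal force acts outward with Coriolis, so pressure-gradient force balances both:
(1/ρ)|∂P/∂n| = fV + V²/R  →  V² + fR·V − fR·V_g = 0
With fR = 1.42×10⁻⁴ × 348×10³ m = 49.4 m/s:
V = [−fR + √((fR)² + 4 fR V_g)]/2 = [−49.4 + √(49.4² + 4×49.4×20.4)]/2 = 15.5 m/s
Subgeostrophic (V < V_g = 20.4 m/s), as expected around a low.

15.5 m s⁻¹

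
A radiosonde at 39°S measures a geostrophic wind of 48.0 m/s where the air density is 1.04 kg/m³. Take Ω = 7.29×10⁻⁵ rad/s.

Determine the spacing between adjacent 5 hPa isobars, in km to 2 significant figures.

110 km

Coriolis parameter at 39°S:
f = 2Ω sin φ = 2 × 7.29×10⁻⁵ × sin 39° = 9.18×10⁻⁵ s⁻¹
Geostrophic balance rearranged: |∂P/∂n| = f ρ V_g
|∂P/∂n| = 9.18×10⁻⁵ × 1.04 × 48.0 = 4.58×10⁻³ Pa/m
Isobar spacing: Δn = ΔP/|∂P/∂n| = 500 Pa / 4.58×10⁻³ Pa/m = 109161 m ≈ 110 km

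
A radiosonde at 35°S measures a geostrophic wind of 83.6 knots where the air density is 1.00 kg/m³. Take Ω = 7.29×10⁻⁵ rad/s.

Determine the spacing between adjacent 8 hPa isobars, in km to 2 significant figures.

220 km

Coriolis parameter at 35°S:
f = 2Ω sin φ = 2 × 7.29×10⁻⁵ × sin 35° = 8.36×10⁻⁵ s⁻¹
Wind speed in SI: 83.6 knots = 43.0 m/s
Geostrophic balance rearranged: |∂P/∂n| = f ρ V_g
|∂P/∂n| = 8.36×10⁻⁵ × 1.00 × 43.0 = 3.60×10⁻³ Pa/m
Isobar spacing: Δn = ΔP/|∂P/∂n| = 800 Pa / 3.60×10⁻³ Pa/m = 222432 m ≈ 220 km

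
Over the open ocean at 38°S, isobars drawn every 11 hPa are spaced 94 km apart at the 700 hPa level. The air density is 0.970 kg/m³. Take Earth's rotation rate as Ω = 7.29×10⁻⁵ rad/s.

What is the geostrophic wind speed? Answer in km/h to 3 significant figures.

484 km/h

Coriolis parameter at 38°S:
f = 2Ω sin φ = 2 × 7.29×10⁻⁵ × sin 38° = 8.98×10⁻⁵ s⁻¹
Pressure gradient: |∂P/∂n| = 1100 Pa / 94000 m = 1.17×10⁻² Pa/m
Geostrophic balance (pressure-gradient force = Coriolis force):
V_g = (1/(fρ)) |∂P/∂n| = 1.17×10⁻² / (8.98×10⁻⁵ × 0.970) = 134 m/s
Converting: 134 m/s × 3.6 = 484 km/h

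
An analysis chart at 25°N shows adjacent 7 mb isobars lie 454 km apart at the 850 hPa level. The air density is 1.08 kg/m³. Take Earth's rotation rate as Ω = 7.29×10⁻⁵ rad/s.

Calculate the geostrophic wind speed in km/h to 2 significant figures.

83 km/h

Coriolis parameter at 25°N:
f = 2Ω sin φ = 2 × 7.29×10⁻⁵ × sin 25° = 6.16×10⁻⁵ s⁻¹
Pressure gradient: |∂P/∂n| = 700 Pa / 454000 m = 1.54×10⁻³ Pa/m
Geostrophic balance (pressure-gradient force = Coriolis force):
V_g = (1/(fρ)) |∂P/∂n| = 1.54×10⁻³ / (6.16×10⁻⁵ × 1.08) = 23.2 m/s
Converting: 23.2 m/s × 3.6 = 83 km/h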